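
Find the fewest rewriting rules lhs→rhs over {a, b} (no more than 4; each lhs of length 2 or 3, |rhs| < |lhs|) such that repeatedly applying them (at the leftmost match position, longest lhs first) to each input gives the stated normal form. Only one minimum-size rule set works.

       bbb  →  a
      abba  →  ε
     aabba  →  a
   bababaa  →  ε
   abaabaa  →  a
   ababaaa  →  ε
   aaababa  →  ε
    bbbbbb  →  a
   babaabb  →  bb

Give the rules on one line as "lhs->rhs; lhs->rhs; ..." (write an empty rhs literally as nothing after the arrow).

aa->; ba->a; bab->b; bbb->ba

  | bbb => ba => a
  | abba => aba => aa => ε
  | aabba => bba => ba => a
  | bababaa => babaa => baa => aa => ε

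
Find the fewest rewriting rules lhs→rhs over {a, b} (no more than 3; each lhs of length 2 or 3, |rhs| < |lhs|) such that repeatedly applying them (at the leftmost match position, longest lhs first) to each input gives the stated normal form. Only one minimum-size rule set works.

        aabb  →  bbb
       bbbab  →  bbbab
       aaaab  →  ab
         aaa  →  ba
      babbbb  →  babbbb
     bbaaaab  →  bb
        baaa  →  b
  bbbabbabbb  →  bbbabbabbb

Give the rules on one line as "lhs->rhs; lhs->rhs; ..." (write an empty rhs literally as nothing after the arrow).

  | aabb => bbb
  | bbbab
  | aaaab => baab => ab
  | aaa => ba

aa->b; baa->a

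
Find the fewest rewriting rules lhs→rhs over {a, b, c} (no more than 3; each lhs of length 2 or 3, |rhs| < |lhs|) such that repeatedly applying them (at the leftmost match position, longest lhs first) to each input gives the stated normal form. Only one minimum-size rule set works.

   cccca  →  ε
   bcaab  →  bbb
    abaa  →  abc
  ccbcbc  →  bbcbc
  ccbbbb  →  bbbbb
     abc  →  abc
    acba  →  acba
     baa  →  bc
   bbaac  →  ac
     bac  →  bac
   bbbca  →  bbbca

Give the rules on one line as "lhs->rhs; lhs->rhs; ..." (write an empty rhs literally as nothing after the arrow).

aa->c; bba->; cc->b

  | cccca => bcca => bba => ε
  | bcaab => bccb => bbb
  | abaa => abc
  | ccbcbc => bbcbc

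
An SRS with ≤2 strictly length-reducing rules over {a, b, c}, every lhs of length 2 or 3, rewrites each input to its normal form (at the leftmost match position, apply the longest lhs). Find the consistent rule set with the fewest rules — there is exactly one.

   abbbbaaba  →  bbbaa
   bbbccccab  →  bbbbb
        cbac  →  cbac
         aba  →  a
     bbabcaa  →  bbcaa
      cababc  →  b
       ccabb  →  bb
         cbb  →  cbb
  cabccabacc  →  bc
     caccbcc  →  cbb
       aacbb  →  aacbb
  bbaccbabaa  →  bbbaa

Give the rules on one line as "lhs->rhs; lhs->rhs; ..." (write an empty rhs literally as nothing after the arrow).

  | abbbbaaba => bbbaaba => bbbaa
  | bbbccccab => bbbbccab => bbbbbab => bbbbb
  | cbac
  | aba => a

ab->; cc->b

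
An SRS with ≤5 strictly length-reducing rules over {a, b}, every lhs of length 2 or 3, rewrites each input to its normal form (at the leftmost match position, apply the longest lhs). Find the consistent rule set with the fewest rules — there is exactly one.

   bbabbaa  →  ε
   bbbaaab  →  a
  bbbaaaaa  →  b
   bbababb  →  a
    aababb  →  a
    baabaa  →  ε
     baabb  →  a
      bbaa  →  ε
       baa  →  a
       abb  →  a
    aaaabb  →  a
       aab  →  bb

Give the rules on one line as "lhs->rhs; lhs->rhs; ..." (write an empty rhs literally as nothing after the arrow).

aa->b; ab->a; ba->; bab->a

  | bbabbaa => babaa => aaa => ba => ε
  | bbbaaab => bbaab => bab => a
  | bbbaaaaa => bbaaaa => baaa => aa => b
  | bbababb => baabb => abb => ab => a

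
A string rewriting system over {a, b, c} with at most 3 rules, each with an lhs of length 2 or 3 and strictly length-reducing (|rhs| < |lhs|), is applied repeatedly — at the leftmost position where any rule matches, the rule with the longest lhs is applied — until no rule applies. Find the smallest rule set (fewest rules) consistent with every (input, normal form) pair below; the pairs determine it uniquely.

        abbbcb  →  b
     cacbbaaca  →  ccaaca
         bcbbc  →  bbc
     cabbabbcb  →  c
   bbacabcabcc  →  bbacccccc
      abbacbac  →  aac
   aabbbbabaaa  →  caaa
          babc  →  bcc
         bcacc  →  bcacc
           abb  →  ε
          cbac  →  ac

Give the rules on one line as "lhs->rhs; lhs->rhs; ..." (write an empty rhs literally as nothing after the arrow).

  | abbbcb => cbbcb => bcb => b
  | cacbbaaca => cabaaca => ccaaca
  | bcbbc => bbc
  | cabbabbcb => ccbabbcb => cabbcb => ccbcb => ccb => c

ab->c; cb->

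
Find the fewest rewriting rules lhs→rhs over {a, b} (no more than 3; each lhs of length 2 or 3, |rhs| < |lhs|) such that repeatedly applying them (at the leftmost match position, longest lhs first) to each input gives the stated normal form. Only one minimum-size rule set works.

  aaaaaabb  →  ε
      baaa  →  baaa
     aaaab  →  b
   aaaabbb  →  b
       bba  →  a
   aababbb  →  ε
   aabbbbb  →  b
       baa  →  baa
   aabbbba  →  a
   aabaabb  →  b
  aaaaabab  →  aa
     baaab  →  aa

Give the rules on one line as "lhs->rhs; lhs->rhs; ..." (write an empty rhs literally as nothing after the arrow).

  | aaaaaabb => aaaaabb => aaaabb => aaabb => aabb => abb => bb => ε
  | baaa
  | aaaab => aaab => aab => ab => b
  | aaaabbb => aaabbb => aabbb => abbb => bbb => b

ab->b; bab->aa; bb->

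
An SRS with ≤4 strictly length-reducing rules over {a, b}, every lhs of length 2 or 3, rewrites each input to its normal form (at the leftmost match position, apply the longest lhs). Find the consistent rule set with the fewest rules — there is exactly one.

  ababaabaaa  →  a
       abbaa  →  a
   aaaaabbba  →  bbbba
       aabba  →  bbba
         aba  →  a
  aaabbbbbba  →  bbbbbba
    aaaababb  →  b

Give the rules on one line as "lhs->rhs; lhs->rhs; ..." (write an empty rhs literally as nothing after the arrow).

aa->b; ab->; baa->a

  | ababaabaaa => abaabaaa => aabaaa => bbaaa => baa => a
  | abbaa => baa => a
  | aaaaabbba => baaabbba => aabbba => bbbba
  | aabba => bbba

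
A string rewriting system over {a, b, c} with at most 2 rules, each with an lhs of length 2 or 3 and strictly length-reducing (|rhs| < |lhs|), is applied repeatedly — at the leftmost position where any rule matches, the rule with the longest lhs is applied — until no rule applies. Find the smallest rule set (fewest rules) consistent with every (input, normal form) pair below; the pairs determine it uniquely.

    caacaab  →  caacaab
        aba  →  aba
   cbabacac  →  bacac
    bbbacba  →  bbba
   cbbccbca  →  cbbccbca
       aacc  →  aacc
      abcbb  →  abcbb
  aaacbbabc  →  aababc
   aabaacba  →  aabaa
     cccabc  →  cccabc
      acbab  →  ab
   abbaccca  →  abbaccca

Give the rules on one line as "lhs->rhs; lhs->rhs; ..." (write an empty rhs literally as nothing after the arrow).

  | caacaab
  | aba
  | cbabacac => bacac
  | bbbacba => bbba

acb->; cba->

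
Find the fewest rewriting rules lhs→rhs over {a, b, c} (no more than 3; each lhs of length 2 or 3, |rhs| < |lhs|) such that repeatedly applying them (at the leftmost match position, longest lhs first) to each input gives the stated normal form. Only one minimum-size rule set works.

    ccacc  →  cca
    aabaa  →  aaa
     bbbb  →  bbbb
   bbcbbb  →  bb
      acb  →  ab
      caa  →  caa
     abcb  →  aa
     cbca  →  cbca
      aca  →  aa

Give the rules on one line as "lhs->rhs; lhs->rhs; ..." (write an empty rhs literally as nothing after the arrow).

ac->a; ba->; bcb->a

  | ccacc => ccac => cca
  | aabaa => aaa
  | bbbb
  | bbcbbb => babb => bb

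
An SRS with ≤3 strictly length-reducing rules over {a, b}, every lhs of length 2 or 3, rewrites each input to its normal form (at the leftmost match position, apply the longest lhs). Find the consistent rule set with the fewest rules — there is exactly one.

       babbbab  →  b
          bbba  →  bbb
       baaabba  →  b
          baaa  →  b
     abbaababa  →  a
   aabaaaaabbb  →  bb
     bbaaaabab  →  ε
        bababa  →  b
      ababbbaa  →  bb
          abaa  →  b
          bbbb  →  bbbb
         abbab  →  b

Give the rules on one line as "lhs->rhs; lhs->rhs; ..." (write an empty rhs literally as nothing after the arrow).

ab->b; ba->b; bab->

  | babbbab => bbab => b
  | bbba => bbb
  | baaabba => baabba => babba => ba => b
  | baaa => baa => ba => b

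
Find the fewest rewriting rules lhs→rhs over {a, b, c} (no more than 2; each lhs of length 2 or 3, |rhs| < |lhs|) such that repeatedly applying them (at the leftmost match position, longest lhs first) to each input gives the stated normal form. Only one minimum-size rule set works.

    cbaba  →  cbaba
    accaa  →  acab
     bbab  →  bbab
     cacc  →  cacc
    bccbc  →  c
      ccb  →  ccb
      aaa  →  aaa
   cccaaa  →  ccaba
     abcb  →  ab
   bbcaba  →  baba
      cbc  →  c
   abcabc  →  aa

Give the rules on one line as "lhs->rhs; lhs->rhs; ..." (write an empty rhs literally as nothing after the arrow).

  | cbaba
  | accaa => acab
  | bbab
  | cacc

bc->; caa->ab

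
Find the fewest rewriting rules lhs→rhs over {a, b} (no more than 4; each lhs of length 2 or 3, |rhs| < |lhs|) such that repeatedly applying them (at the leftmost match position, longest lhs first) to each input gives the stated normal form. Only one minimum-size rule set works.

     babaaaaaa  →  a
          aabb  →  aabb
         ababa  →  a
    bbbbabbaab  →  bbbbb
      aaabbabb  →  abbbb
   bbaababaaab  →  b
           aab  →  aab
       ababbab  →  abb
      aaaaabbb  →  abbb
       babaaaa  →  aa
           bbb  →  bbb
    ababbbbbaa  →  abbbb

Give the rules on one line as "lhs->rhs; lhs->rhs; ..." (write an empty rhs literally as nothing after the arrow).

aaa->ab; ba->; baa->

  | babaaaaaa => baaaaaa => aaaa => aba => a
  | aabb
  | ababa => aba => a
  | bbbbabbaab => bbbbbaab => bbbbb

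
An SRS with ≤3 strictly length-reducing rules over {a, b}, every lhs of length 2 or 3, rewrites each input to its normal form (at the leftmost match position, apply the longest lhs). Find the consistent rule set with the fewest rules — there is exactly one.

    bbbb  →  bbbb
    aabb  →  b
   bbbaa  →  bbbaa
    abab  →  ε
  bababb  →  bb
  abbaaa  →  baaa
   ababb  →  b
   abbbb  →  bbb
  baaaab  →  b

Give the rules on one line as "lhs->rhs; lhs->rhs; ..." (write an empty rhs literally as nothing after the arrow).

  | bbbb
  | aabb => abb => b
  | bbbaa
  | abab => ab => ε

aab->ab; ab->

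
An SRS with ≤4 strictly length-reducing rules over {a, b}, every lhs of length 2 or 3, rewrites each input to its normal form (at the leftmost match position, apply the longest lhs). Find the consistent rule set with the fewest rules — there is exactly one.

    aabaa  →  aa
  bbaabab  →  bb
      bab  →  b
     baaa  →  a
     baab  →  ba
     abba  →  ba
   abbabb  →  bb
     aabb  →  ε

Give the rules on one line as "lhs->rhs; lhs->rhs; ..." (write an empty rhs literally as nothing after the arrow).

  | aabaa => aa
  | bbaabab => bbab => bb
  | bab => b
  | baaa => bbb => a

aaa->bb; ab->; aba->; bbb->a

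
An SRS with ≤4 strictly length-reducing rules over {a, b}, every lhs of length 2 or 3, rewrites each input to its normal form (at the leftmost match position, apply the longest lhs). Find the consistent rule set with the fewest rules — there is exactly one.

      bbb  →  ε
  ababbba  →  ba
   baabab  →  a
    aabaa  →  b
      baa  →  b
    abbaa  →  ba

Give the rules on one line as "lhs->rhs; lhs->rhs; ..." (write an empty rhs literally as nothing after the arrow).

aa->b; ab->a; bb->b; bbb->

  | bbb => ε
  | ababbba => aabbba => bbbba => ba
  | baabab => bbbab => ab => a
  | aabaa => bbaa => baa => bb => b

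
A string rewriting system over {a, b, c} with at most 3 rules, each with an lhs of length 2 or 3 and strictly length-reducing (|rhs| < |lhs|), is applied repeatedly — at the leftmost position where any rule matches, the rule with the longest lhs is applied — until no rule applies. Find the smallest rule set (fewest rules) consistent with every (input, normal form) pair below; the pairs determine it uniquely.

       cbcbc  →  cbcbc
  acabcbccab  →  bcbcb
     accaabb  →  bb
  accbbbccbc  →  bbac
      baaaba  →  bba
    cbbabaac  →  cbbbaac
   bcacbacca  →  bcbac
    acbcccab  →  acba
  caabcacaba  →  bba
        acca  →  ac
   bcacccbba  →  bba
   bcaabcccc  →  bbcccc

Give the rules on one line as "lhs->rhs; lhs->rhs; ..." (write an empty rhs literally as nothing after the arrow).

  | cbcbc
  | acabcbccab => abcbccab => bcbccab => bcbcb
  | accaabb => acabb => abb => bb
  | accbbbccbc => aabbccbc => abbccbc => bbccbc => bbac

ab->b; ca->; ccb->a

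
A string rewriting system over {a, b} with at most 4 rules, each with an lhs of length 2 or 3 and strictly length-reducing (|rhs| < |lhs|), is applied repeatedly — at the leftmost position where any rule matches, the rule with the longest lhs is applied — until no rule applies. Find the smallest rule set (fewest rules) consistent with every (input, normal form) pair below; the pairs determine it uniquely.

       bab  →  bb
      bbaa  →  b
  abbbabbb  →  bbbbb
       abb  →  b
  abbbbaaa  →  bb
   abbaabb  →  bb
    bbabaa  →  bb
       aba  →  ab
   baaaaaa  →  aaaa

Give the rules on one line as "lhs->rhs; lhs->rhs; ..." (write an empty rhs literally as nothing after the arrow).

abb->b; ba->b; baa->

  | bab => bb
  | bbaa => b
  | abbbabbb => bbabbb => bbbbb
  | abb => b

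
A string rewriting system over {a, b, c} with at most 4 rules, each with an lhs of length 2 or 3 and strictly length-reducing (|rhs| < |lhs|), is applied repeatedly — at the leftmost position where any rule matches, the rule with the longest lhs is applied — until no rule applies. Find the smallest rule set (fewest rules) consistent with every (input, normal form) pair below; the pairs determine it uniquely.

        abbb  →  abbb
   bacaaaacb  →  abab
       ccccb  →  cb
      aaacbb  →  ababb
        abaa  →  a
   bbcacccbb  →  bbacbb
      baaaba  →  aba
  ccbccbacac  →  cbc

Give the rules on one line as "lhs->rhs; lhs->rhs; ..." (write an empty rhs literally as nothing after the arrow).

  | abbb
  | bacaaaacb => baaaaacb => aaacb => abab
  | ccccb => cccb => ccb => cb
  | aaacbb => ababb

aac->ba; baa->; ca->a; cc->c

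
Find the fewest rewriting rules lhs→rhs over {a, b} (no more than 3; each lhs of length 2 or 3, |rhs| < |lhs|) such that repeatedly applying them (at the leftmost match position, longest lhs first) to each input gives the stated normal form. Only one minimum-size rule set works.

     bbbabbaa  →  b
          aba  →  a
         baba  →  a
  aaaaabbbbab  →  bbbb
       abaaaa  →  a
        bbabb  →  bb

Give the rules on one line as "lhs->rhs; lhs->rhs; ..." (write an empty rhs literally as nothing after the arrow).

aa->b; ba->; bab->

  | bbbabbaa => bbbaa => bba => b
  | aba => a
  | baba => a
  | aaaaabbbbab => baaabbbbab => aabbbbab => bbbbbab => bbbb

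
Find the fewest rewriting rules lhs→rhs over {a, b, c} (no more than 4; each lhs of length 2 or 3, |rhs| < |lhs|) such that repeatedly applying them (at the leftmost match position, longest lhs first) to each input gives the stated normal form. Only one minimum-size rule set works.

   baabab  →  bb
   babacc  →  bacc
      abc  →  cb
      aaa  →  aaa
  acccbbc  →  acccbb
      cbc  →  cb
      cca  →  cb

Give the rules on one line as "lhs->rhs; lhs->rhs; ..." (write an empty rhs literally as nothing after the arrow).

ab->c; abc->cb; bc->b; ca->b

  | baabab => bacab => babb => bcb => bb
  | babacc => bcacc => bacc
  | abc => cb
  | aaa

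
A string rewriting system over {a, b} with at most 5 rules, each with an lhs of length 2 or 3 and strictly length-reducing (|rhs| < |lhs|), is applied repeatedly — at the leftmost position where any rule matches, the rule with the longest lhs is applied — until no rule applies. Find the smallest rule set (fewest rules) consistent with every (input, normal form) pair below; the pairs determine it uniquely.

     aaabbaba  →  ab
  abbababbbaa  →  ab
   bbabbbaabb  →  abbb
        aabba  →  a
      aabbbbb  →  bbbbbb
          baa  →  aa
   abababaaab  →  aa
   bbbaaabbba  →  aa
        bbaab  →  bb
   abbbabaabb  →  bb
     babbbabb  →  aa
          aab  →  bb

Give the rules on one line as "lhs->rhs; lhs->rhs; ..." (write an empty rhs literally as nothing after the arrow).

aaa->ab; aab->bb; ba->a; bab->a

  | aaabbaba => abbbaba => abbaa => abaa => aaa => ab
  | abbababbbaa => abaabbbaa => aaabbbaa => abbbbaa => abbbaa => abbaa => abaa => aaa => ab
  | bbabbbaabb => babbaabb => abaabb => aaabb => abbb
  | aabba => bbba => bba => ba => a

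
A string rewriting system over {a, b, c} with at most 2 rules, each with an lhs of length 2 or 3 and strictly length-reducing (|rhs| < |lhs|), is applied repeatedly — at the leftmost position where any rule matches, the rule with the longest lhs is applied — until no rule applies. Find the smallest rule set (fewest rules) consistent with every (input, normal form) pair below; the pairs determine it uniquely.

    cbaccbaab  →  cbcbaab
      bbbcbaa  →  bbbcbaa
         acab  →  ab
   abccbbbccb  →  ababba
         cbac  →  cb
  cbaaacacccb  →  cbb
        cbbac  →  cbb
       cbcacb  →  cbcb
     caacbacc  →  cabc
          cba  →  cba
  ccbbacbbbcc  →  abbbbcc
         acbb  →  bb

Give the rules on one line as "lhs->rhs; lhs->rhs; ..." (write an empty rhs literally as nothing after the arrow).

  | cbaccbaab => cbcbaab
  | bbbcbaa
  | acab => ab
  | abccbbbccb => ababbccb => ababba

ac->; ccb->a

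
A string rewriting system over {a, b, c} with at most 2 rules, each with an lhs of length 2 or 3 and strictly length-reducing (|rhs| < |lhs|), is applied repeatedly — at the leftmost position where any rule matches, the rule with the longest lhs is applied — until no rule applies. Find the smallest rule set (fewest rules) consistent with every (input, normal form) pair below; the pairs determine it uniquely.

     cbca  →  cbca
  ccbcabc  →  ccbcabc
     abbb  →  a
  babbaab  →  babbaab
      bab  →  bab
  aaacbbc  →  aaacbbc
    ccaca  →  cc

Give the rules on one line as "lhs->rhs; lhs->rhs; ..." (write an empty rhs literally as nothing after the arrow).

aca->; bbb->

  | cbca
  | ccbcabc
  | abbb => a
  | babbaab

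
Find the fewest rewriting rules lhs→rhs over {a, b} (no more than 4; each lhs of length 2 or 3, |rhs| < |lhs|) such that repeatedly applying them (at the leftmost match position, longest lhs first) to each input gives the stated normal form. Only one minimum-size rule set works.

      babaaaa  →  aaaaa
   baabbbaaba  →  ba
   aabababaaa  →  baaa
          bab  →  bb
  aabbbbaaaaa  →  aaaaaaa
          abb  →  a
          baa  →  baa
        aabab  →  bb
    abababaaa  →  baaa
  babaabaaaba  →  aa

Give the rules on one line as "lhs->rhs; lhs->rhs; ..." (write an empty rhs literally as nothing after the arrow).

ab->b; abb->a; bba->aa

  | babaaaa => bbaaaa => aaaaa
  | baabbbaaba => baabaaba => babaaba => bbaaba => aaaba => aaba => aba => ba
  | aabababaaa => abababaaa => bababaaa => bbabaaa => aabaaa => abaaa => baaa
  | bab => bb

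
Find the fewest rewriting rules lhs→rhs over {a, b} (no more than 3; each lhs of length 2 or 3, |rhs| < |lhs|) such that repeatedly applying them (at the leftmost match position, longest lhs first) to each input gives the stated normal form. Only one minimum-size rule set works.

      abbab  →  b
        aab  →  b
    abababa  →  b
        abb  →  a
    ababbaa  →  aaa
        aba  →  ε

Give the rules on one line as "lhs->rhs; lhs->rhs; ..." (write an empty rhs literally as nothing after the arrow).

ab->b; aba->; bb->a

  | abbab => bbab => aab => ab => b
  | aab => ab => b
  | abababa => baba => b
  | abb => bb => a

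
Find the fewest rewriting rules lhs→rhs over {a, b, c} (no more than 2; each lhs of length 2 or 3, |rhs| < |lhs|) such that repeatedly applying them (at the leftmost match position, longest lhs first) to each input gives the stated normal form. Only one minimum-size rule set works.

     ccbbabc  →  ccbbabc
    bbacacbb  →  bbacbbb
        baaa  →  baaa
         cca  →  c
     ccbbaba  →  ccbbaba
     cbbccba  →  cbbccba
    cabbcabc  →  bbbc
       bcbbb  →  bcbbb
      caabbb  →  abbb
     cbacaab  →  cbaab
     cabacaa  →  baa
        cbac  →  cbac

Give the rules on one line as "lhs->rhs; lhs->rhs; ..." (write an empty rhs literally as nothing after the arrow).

ca->; cac->cb

  | ccbbabc
  | bbacacbb => bbacbbb
  | baaa
  | cca => c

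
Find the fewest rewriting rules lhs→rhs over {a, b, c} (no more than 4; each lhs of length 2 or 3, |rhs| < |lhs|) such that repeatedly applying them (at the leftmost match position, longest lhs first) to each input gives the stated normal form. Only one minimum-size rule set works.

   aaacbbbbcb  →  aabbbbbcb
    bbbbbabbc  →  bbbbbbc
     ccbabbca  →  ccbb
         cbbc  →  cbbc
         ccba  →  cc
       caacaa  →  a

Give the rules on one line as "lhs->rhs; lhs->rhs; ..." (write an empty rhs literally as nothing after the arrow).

  | aaacbbbbcb => aabbbbbcb
  | bbbbbabbc => bbbbbbc
  | ccbabbca => ccbbca => ccbb
  | cbbc

ac->b; ba->; ca->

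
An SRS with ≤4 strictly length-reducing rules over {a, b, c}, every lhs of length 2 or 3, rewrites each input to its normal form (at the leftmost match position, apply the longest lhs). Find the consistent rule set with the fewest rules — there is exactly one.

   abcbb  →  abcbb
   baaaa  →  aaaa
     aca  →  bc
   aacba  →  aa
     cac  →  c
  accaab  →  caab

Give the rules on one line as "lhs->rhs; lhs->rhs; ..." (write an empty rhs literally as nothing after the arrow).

ac->; aca->bc; ba->a

  | abcbb
  | baaaa => aaaa
  | aca => bc
  | aacba => aba => aa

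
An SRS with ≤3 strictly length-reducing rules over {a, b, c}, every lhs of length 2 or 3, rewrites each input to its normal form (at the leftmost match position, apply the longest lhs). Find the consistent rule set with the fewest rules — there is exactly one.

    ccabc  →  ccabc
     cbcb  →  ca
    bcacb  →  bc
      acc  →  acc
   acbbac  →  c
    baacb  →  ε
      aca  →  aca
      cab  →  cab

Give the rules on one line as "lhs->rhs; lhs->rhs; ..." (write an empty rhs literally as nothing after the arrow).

  | ccabc
  | cbcb => ca
  | bcacb => bc
  | acc

acb->; ba->; bcb->a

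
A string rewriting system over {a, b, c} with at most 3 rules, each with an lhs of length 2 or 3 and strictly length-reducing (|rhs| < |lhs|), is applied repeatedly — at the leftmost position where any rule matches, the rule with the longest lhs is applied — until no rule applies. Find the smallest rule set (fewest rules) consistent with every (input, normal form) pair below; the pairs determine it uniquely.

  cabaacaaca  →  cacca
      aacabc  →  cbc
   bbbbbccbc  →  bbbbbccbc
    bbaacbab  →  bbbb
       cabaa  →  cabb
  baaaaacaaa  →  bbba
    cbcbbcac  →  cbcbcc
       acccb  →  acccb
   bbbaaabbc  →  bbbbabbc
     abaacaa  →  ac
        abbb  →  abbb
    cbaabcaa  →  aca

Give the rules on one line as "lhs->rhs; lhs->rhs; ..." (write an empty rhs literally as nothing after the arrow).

  | cabaacaaca => cabbcaaca => cabcaca => cacca
  | aacabc => bcabc => cbc
  | bbbbbccbc
  | bbaacbab => bbbcbab => bbbb

aa->b; bca->c; cba->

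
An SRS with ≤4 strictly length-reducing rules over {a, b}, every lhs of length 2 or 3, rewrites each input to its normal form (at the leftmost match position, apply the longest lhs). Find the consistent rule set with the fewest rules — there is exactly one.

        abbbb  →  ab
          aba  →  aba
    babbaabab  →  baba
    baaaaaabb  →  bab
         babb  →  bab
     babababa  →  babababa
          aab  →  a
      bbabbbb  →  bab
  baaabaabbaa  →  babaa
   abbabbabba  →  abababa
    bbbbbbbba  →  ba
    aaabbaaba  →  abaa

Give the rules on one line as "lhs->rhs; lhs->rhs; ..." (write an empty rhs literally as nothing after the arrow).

aaa->aa; aab->a; bb->b

  | abbbb => abbb => abb => ab
  | aba
  | babbaabab => babaabab => babaab => baba
  | baaaaaabb => baaaaabb => baaaabb => baaabb => baabb => bab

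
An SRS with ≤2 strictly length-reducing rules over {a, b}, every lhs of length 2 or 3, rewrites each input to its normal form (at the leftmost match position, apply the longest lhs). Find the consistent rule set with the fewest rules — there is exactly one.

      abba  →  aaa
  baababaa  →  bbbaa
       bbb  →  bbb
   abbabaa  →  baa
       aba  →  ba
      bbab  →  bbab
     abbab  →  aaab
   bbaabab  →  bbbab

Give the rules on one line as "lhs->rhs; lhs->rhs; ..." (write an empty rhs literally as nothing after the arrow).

aba->ba; abb->aa

  | abba => aaa
  | baababaa => bababaa => bbabaa => bbbaa
  | bbb
  | abbabaa => aaabaa => aabaa => abaa => baa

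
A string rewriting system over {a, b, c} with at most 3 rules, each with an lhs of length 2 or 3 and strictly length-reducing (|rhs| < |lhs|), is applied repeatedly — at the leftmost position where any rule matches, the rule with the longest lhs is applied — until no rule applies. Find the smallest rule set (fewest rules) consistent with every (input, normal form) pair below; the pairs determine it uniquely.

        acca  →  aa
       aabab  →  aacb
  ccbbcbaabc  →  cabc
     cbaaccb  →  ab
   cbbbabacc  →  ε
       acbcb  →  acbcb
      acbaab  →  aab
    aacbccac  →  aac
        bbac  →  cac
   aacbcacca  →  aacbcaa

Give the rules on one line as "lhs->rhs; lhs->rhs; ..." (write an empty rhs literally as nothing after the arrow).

ba->c; bb->c; cc->

  | acca => aa
  | aabab => aacb
  | ccbbcbaabc => bbcbaabc => ccbaabc => baabc => cabc
  | cbaaccb => ccaccb => accb => ab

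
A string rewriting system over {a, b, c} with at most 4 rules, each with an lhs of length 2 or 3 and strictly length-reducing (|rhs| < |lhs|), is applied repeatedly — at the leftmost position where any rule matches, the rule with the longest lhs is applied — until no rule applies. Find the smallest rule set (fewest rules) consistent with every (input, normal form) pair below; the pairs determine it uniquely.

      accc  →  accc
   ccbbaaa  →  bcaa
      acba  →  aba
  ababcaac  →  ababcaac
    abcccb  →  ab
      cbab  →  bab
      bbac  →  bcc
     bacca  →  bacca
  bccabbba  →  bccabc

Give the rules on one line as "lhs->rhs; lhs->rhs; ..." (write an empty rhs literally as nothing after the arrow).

bb->b; bba->bc; cb->b

  | accc
  | ccbbaaa => cbbaaa => bbaaa => bcaa
  | acba => aba
  | ababcaac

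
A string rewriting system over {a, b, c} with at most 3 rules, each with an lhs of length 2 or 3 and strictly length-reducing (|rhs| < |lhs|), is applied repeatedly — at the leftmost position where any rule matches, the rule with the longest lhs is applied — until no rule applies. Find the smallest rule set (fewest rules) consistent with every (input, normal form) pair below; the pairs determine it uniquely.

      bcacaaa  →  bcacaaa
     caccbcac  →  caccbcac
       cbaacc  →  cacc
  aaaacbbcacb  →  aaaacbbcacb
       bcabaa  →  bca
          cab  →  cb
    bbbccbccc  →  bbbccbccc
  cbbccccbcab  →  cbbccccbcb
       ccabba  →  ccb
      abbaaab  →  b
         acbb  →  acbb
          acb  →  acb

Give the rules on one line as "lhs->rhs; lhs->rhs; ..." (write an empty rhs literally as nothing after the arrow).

ab->b; ba->

  | bcacaaa
  | caccbcac
  | cbaacc => cacc
  | aaaacbbcacb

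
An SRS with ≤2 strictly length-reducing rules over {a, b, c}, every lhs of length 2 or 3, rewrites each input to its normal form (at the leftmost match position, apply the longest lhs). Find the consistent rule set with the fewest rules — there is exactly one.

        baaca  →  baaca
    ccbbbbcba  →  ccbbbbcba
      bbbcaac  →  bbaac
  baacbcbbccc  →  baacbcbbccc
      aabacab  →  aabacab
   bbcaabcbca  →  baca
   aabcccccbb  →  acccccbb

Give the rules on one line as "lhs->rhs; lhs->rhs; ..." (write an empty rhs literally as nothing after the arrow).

abc->c; bca->a

  | baaca
  | ccbbbbcba
  | bbbcaac => bbaac
  | baacbcbbccc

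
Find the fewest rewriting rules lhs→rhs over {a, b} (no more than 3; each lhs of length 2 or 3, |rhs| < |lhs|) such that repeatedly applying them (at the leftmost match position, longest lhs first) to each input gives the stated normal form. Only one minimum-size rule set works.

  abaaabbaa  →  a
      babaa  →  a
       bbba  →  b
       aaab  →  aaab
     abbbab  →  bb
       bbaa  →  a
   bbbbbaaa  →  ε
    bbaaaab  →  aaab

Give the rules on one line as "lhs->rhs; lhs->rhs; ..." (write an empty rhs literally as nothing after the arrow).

  | abaaabbaa => aaabbaa => aabbaa => abbaa => bbaa => a
  | babaa => baa => a
  | bbba => b
  | aaab

abb->bb; ba->; bba->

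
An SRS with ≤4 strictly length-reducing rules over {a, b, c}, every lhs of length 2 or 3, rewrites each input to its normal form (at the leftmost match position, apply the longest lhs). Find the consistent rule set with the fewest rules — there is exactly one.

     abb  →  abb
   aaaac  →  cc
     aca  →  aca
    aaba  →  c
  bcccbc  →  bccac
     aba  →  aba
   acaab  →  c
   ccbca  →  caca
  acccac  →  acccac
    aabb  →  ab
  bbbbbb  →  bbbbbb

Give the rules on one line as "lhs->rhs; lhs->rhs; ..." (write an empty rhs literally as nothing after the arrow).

  | abb
  | aaaac => caac => cc
  | aca
  | aaba => cba => aa => c

aa->c; caa->c; cb->a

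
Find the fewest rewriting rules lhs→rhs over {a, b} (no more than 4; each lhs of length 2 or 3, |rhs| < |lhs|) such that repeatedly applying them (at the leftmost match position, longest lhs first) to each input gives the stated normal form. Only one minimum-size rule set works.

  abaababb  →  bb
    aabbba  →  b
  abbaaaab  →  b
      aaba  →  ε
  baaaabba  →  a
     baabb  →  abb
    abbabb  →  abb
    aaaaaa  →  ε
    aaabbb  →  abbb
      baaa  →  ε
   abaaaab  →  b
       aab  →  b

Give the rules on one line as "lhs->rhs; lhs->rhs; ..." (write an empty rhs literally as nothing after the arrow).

aa->; ba->; bba->

  | abaababb => aababb => babb => bb
  | aabbba => bbba => b
  | abbaaaab => aaaab => aab => b
  | aaba => ba => ε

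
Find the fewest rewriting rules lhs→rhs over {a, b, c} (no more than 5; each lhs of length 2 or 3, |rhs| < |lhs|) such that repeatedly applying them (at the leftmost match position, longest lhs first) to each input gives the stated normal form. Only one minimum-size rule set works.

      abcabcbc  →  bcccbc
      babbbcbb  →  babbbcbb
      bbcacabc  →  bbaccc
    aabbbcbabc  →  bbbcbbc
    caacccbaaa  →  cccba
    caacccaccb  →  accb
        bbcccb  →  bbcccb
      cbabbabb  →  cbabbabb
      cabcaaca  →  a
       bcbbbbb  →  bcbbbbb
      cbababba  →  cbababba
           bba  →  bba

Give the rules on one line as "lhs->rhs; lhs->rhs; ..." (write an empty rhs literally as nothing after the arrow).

aa->; abc->bc; ca->a; cab->cc

  | abcabcbc => bcabcbc => bcccbc
  | babbbcbb
  | bbcacabc => bbacabc => bbaccc
  | aabbbcbabc => bbbcbabc => bbbcbbc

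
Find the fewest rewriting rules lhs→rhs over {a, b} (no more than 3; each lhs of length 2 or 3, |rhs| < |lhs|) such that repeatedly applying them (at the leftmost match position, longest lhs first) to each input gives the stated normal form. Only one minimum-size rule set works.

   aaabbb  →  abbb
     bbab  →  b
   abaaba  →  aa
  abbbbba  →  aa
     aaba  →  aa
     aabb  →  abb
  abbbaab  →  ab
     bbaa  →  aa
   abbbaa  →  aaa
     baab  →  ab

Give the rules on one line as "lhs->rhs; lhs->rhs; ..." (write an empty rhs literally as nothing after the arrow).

aab->ab; ba->a; bab->

  | aaabbb => aabbb => abbb
  | bbab => b
  | abaaba => aaaba => aaba => aba => aa
  | abbbbba => abbbba => abbba => abba => aba => aa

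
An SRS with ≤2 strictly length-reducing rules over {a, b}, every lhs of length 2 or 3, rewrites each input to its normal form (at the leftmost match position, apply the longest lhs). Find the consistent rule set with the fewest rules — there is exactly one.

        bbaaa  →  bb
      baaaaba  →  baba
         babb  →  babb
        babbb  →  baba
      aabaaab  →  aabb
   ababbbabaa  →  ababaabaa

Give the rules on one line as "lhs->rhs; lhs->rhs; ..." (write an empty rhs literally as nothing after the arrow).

aaa->; bbb->ba

  | bbaaa => bb
  | baaaaba => baba
  | babb
  | babbb => baba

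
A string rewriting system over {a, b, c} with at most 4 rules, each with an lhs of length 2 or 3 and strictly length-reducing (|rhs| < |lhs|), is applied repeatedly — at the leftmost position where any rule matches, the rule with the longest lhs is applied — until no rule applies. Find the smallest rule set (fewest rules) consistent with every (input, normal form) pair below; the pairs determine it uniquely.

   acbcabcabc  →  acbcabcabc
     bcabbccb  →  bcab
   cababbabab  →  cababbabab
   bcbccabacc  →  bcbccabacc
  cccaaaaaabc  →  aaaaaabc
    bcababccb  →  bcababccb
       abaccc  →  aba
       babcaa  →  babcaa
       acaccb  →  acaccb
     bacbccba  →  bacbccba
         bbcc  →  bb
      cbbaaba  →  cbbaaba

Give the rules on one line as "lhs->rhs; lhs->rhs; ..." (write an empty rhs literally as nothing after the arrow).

  | acbcabcabc
  | bcabbccb => bcabbcb => bcabbb => bcab
  | cababbabab
  | bcbccabacc

bbb->b; bbc->bb; ccc->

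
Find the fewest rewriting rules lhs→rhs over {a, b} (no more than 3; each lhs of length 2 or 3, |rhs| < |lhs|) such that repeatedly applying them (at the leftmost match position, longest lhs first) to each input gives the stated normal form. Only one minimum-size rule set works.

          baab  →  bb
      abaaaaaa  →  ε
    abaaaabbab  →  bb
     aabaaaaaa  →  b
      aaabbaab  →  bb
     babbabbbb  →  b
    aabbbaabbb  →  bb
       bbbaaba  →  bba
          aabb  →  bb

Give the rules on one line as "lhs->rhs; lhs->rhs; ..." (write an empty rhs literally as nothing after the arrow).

aa->; ab->; bbb->b

  | baab => bb
  | abaaaaaa => aaaaaa => aaaa => aa => ε
  | abaaaabbab => aaaabbab => aabbab => bbab => bb
  | aabaaaaaa => baaaaaa => baaaa => baa => b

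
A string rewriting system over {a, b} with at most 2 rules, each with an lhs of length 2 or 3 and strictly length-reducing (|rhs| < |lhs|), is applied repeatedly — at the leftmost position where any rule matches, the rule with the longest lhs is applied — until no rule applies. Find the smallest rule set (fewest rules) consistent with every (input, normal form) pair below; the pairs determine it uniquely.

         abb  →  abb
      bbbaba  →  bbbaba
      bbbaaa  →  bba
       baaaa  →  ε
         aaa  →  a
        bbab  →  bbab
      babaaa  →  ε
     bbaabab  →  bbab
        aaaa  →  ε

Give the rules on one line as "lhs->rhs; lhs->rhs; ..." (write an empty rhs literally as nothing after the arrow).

aa->; baa->

  | abb
  | bbbaba
  | bbbaaa => bba
  | baaaa => aa => ε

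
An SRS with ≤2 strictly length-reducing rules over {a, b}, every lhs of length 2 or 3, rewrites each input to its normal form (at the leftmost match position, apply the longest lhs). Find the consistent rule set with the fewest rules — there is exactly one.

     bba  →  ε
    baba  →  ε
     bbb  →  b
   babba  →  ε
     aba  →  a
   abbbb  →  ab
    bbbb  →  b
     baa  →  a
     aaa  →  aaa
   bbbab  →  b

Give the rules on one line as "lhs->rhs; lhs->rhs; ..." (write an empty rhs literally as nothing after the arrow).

  | bba => ba => ε
  | baba => ba => ε
  | bbb => bb => b
  | babba => bba => ba => ε

ba->; bb->b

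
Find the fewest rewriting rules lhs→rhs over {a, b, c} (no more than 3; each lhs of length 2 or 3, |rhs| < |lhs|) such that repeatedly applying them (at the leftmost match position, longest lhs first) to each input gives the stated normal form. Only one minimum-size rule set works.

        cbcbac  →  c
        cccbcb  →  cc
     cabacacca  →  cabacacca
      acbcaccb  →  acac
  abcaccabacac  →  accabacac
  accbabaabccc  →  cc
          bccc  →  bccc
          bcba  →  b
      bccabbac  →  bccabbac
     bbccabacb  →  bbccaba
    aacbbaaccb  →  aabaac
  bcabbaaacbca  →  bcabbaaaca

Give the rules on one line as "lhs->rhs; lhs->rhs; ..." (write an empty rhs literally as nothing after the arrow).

  | cbcbac => cbac => cbc => c
  | cccbcb => cccb => cc
  | cabacacca
  | acbcaccb => acaccb => acac

abc->; cb->; cba->cb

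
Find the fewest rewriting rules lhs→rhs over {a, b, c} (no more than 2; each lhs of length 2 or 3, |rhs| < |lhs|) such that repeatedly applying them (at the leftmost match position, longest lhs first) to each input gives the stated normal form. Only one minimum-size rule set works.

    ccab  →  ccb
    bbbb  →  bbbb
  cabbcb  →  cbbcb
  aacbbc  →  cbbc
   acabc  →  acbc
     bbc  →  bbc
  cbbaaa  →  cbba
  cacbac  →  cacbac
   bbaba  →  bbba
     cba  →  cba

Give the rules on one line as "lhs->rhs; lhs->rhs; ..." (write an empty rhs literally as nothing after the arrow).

aa->; ab->b

  | ccab => ccb
  | bbbb
  | cabbcb => cbbcb
  | aacbbc => cbbc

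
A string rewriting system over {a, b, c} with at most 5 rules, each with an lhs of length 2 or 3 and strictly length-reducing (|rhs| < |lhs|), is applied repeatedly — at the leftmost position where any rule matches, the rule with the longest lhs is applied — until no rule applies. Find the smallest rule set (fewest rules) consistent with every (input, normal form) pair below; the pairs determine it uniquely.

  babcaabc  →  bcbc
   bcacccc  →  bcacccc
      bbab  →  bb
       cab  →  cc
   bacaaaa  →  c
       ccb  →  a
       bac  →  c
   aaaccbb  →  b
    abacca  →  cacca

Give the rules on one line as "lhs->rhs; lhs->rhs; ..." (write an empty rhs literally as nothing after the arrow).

  | babcaabc => bcaabc => bcbc
  | bcacccc
  | bbab => bb
  | cab => cc

aa->; ab->c; ba->; ccb->a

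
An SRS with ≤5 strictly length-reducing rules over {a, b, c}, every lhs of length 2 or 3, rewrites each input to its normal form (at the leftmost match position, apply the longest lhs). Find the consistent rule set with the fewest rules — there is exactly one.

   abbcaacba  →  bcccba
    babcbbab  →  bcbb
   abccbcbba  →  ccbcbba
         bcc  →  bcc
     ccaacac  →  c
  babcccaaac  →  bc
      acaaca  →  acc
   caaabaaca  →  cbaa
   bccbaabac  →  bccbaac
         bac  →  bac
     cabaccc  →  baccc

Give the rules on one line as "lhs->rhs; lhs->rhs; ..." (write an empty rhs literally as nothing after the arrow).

ab->; ca->; caa->cc; cca->c

  | abbcaacba => bcaacba => bcccba
  | babcbbab => bcbbab => bcbb
  | abccbcbba => ccbcbba
  | bcc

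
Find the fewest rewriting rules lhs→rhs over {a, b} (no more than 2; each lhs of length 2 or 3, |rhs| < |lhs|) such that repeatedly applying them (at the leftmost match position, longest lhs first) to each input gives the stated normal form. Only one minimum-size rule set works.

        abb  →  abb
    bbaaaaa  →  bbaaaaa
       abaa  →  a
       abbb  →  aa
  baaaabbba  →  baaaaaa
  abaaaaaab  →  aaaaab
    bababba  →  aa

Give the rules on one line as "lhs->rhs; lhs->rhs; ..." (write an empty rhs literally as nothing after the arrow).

aba->; bbb->a

  | abb
  | bbaaaaa
  | abaa => a
  | abbb => aa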